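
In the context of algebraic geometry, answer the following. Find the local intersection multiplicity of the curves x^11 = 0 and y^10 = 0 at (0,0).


The intersection multiplicity of V(x^a) and V(y^b) at the origin is:
I(O; V(x^11), V(y^10)) = dim_k(k[x,y]/(x^11, y^10))
A basis for k[x,y]/(x^11, y^10) is the set of monomials x^i * y^j
where 0 <= i < 11 and 0 <= j < 10.
The number of such monomials is 11 * 10 = 110

110


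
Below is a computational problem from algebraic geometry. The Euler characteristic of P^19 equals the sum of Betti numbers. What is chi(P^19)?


The complex projective space P^19 has one cell in each even real dimension 0, 2, ..., 38.
The cohomology groups are H^{2k}(P^19) = Z for k = 0,...,19, and 0 otherwise.
Euler characteristic = sum of Betti numbers = 1 per even-dimensional cohomology group.
chi(P^19) = 19 + 1 = 20

20


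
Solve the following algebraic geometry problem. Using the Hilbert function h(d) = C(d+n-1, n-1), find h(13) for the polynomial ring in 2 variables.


The Hilbert function for the polynomial ring in 2 variables is:
h(d) = C(d+n-1, n-1)
h(13) = C(13+2-1, 2-1) = C(14, 1)
= 14! / (1! * 13!)
= 14

14


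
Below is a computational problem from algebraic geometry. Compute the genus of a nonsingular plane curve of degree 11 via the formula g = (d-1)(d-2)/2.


Using the genus formula for smooth plane curves:
g = (d-1)(d-2)/2
g = (11-1)(11-2)/2
g = 10*9/2
g = 90/2 = 45

45


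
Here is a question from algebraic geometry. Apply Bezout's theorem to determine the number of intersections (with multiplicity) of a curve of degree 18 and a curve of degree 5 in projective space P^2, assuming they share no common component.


Bezout's theorem states the intersection count equals the product of degrees.
Intersection count = 18 * 5 = 90

90


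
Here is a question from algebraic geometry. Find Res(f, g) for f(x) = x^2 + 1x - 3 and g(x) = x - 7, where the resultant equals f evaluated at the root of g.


For Res(f, x - c), we evaluate f at x = c.
f(7) = 7^2 + 1*7 - 3
= 49 + 7 - 3
= 56 - 3 = 53
Res(f, g) = 53

53


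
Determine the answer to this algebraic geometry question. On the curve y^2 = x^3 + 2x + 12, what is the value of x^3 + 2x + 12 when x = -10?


Compute x^3 + 2x + 12 at x = -10:
x^3 = (-10)^3 = -1000
2*x = 2*(-10) = -20
Sum: -1000 - 20 + 12 = -1008

-1008


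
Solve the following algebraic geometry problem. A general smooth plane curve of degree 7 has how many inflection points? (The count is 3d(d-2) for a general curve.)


For a general smooth plane curve C of degree d, the inflection points are
the intersection of C with its Hessian curve, which has degree 3(d-2).
By Bezout, the total intersection number is d * 3(d-2) = 7 * 15 = 105.
For a general curve every flex is ordinary, so each contributes
multiplicity 1 to C·Hess(C), and the number of distinct inflection
points is 3d(d-2).
Inflection points = 3*7*(7-2) = 3*7*5 = 105

105


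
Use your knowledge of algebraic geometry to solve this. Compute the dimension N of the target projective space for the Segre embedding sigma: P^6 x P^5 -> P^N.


The Segre embedding maps P^m x P^n into P^N via
all products of coordinates from each factor.
N = (m+1)(n+1) - 1
N = (6+1)(5+1) - 1
N = 7*6 - 1
N = 42 - 1 = 41

41


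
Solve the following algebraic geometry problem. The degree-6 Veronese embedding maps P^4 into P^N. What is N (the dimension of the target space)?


The Veronese embedding v_d: P^n -> P^N maps each point to all
degree-d monomials in n+1 homogeneous coordinates.
N = C(n+d, d) - 1
N = C(4+6, 6) - 1
N = C(10, 6) - 1
C(10, 6) = 210
N = 210 - 1 = 209

209


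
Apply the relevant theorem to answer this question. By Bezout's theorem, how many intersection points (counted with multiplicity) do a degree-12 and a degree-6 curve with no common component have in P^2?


Bezout's theorem states the intersection count equals the product of degrees.
Intersection count = 12 * 6 = 72

72


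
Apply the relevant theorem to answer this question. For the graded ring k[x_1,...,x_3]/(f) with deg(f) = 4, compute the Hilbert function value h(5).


For R = k[x_1,...,x_n]/(f) with f homogeneous of degree e:
The Hilbert series is (1 - t^e)/(1 - t)^n.
So h(d) = C(d+n-1, n-1) - C(d-e+n-1, n-1) for d >= e.
With n=3, e=4, d=5:
C(5+3-1, 3-1) = C(7, 2) = 21
C(5-4+3-1, 3-1) = C(3, 2) = 3
h(5) = 21 - 3 = 18

18


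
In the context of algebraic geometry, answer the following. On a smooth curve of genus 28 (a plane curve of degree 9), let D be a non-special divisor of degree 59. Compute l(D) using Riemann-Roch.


First, compute the genus of a smooth plane curve of degree 9:
g = (d-1)(d-2)/2 = (9-1)(9-2)/2 = 28
For a non-special divisor D (i.e., h^1(D) = 0), Riemann-Roch gives:
l(D) = deg(D) - g + 1
Since deg(D) = 59 >= 2g - 1 = 55, D is non-special.
l(D) = 59 - 28 + 1 = 32

32


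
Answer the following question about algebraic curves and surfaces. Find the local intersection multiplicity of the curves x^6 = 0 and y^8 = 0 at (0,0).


The intersection multiplicity of V(x^a) and V(y^b) at the origin is:
I(O; V(x^6), V(y^8)) = dim_k(k[x,y]/(x^6, y^8))
A basis for k[x,y]/(x^6, y^8) is the set of monomials x^i * y^j
where 0 <= i < 6 and 0 <= j < 8.
The number of such monomials is 6 * 8 = 48

48


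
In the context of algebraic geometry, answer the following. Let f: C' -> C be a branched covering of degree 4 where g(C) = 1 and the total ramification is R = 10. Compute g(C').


Riemann-Hurwitz formula: 2g' - 2 = d(2g - 2) + R
Given: d = 4, g = 1, R = 10
2g' - 2 = 4*(2*1 - 2) + 10
2g' - 2 = 4*0 + 10
2g' - 2 = 0 + 10 = 10
2g' = 12
g' = 6

6


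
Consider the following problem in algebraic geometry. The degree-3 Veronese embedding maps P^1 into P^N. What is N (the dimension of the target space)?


The Veronese embedding v_d: P^n -> P^N maps each point to all
degree-d monomials in n+1 homogeneous coordinates.
N = C(n+d, d) - 1
N = C(1+3, 3) - 1
N = C(4, 3) - 1
C(4, 3) = 4
N = 4 - 1 = 3

3


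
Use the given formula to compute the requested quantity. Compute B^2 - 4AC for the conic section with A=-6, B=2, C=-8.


The discriminant of a conic Ax^2 + Bxy + Cy^2 + ... = 0 is B^2 - 4AC.
B^2 = 2^2 = 4
4AC = 4*(-6)*(-8) = 192
Discriminant = 4 - 192 = -188

-188


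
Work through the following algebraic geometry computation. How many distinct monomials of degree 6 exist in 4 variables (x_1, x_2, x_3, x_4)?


The number of degree-6 monomials in 4 variables is C(d+n-1, n-1).
= C(6+4-1, 4-1) = C(9, 3)
= 84

84


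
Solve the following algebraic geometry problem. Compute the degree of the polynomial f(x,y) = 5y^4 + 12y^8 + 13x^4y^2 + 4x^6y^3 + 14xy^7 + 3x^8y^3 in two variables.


Examine each term for its total degree (sum of exponents).
  Term '5y^4' has total degree 0+4 = 4.
  Term '12y^8' has total degree 0+8 = 8.
  Term '13x^4y^2' has total degree 4+2 = 6.
  Term '4x^6y^3' has total degree 6+3 = 9.
  Term '14xy^7' has total degree 1+7 = 8.
  Term '3x^8y^3' has total degree 8+3 = 11.
The maximum total degree among all terms is 11.

11


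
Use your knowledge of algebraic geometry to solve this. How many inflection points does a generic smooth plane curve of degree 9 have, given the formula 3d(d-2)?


For a general smooth plane curve C of degree d, the inflection points are
the intersection of C with its Hessian curve, which has degree 3(d-2).
By Bezout, the total intersection number is d * 3(d-2) = 9 * 21 = 189.
For a general curve every flex is ordinary, so each contributes
multiplicity 1 to C·Hess(C), and the number of distinct inflection
points is 3d(d-2).
Inflection points = 3*9*(9-2) = 3*9*7 = 189

189


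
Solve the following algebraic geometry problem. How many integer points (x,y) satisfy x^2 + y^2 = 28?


Systematically check integer values of x where x^2 <= 28.
For each valid x, check if 28 - x^2 is a perfect square.
Total integer solutions found: 0

0


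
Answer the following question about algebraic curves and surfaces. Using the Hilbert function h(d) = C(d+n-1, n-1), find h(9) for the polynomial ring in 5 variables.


The Hilbert function for the polynomial ring in 5 variables is:
h(d) = C(d+n-1, n-1)
h(9) = C(9+5-1, 5-1) = C(13, 4)
= 13! / (4! * 9!)
= 715

715


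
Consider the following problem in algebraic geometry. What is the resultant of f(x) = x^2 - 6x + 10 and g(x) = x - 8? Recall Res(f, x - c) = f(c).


For Res(f, x - c), we evaluate f at x = c.
f(8) = 8^2 - 6*8 + 10
= 64 - 48 + 10
= 16 + 10 = 26
Res(f, g) = 26

26


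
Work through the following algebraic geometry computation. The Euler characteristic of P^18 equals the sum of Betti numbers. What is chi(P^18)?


The complex projective space P^18 has one cell in each even real dimension 0, 2, ..., 36.
The cohomology groups are H^{2k}(P^18) = Z for k = 0,...,18, and 0 otherwise.
Euler characteristic = sum of Betti numbers = 1 per even-dimensional cohomology group.
chi(P^18) = 18 + 1 = 19

19


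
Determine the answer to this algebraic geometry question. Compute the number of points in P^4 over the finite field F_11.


P^4(F_11) has (q^(n+1) - 1)/(q - 1) points.
= 11^4 + 11^3 + 11^2 + 11^1 + 11^0
= 14641 + 1331 + 121 + 11 + 1
= 16105

16105


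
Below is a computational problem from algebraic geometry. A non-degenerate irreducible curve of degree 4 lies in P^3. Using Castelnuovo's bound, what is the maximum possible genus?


Castelnuovo's bound: write d - 1 = m(r-1) + epsilon with 0 <= epsilon < r-1.
d - 1 = 4 - 1 = 3
r - 1 = 3 - 1 = 2
3 = 1*2 + 1, so m = 1, epsilon = 1
pi(d, r) = m(m-1)(r-1)/2 + m*epsilon
= 1*0*2/2 + 1*1
= 0/2 + 1
= 0 + 1 = 1

1


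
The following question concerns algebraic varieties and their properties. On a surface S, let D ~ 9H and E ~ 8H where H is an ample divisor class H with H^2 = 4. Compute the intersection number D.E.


Using bilinearity of the intersection pairing on a surface S:
(aH).(bH) = ab * (H.H)
We have H^2 = 4.
D.E = (9H).(8H) = 9*8*4
= 72*4
= 288

288


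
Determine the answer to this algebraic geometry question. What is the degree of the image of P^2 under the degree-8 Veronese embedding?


The Veronese variety v_8(P^2) has degree d^r.
d^r = 8^2 = 64

64


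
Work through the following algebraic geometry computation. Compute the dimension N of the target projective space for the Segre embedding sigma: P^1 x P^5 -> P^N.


The Segre embedding maps P^m x P^n into P^N via
all products of coordinates from each factor.
N = (m+1)(n+1) - 1
N = (1+1)(5+1) - 1
N = 2*6 - 1
N = 12 - 1 = 11

11


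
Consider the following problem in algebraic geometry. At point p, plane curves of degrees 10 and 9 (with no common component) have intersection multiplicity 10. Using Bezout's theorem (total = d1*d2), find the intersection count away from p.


By Bezout's theorem, the total intersection number is d1 * d2.
Total = 10 * 9 = 90
Intersection multiplicity at p = 10
Remaining intersections = 90 - 10 = 80

80


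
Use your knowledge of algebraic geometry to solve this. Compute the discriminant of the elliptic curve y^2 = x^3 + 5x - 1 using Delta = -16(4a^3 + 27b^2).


Compute each component:
4a^3 = 4*5^3 = 4*125 = 500
27b^2 = 27*(-1)^2 = 27*1 = 27
4a^3 + 27b^2 = 500 + 27 = 527
Delta = -16*527 = -8432

-8432


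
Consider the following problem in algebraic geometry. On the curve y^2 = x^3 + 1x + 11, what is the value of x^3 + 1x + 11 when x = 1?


Compute x^3 + 1x + 11 at x = 1:
x^3 = 1^3 = 1
1*x = 1*1 = 1
Sum: 1 + 1 + 11 = 13

13


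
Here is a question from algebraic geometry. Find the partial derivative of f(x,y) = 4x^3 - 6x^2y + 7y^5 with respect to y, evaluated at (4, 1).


df/dy = (-6)*x^2 + 5*7*y^4
At (4,1): (-6)*4^2 + 5*7*1^4
= -96 + 35
= -61

-61


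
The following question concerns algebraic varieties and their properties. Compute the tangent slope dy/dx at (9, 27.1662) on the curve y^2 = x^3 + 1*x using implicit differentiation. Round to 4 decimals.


Using implicit differentiation of y^2 = x^3 + 1*x:
2y * dy/dx = 3x^2 + 1
dy/dx = (3x^2 + 1)/(2y)
Numerator: 3*9^2 + 1 = 244
Denominator: 2*27.1662 = 54.3324
dy/dx = 244/54.3324 = 4.4909

4.4909


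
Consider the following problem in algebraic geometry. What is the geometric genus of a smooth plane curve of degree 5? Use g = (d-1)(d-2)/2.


Using the genus formula for smooth plane curves:
g = (d-1)(d-2)/2
g = (5-1)(5-2)/2
g = 4*3/2
g = 12/2 = 6

6


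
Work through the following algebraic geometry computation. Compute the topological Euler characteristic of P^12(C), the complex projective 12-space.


The complex projective space P^12 has one cell in each even real dimension 0, 2, ..., 24.
The cohomology groups are H^{2k}(P^12) = Z for k = 0,...,12, and 0 otherwise.
Euler characteristic = sum of Betti numbers = 1 per even-dimensional cohomology group.
chi(P^12) = 12 + 1 = 13

13


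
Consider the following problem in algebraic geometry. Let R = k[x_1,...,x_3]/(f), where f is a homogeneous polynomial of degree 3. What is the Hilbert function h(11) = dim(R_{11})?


For R = k[x_1,...,x_n]/(f) with f homogeneous of degree e:
The Hilbert series is (1 - t^e)/(1 - t)^n.
So h(d) = C(d+n-1, n-1) - C(d-e+n-1, n-1) for d >= e.
With n=3, e=3, d=11:
C(11+3-1, 3-1) = C(13, 2) = 78
C(11-3+3-1, 3-1) = C(10, 2) = 45
h(11) = 78 - 45 = 33

33


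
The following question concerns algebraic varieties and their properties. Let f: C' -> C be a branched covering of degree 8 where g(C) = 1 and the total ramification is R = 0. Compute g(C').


Riemann-Hurwitz formula: 2g' - 2 = d(2g - 2) + R
Given: d = 8, g = 1, R = 0
2g' - 2 = 8*(2*1 - 2) + 0
2g' - 2 = 8*0 + 0
2g' - 2 = 0 + 0 = 0
2g' = 2
g' = 1

1


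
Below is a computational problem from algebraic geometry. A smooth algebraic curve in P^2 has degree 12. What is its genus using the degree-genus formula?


Using the genus formula for smooth plane curves:
g = (d-1)(d-2)/2
g = (12-1)(12-2)/2
g = 11*10/2
g = 110/2 = 55

55


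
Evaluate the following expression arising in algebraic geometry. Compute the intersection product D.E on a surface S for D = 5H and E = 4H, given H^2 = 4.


Using bilinearity of the intersection pairing on a surface S:
(aH).(bH) = ab * (H.H)
We have H^2 = 4.
D.E = (5H).(4H) = 5*4*4
= 20*4
= 80

80


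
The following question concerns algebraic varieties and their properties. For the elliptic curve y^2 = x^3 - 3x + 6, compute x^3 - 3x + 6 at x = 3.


Compute x^3 - 3x + 6 at x = 3:
x^3 = 3^3 = 27
(-3)*x = (-3)*3 = -9
Sum: 27 - 9 + 6 = 24

24


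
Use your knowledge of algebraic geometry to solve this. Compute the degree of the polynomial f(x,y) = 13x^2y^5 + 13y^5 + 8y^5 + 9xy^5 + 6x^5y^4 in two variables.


Examine each term for its total degree (sum of exponents).
  Term '13x^2y^5' has total degree 2+5 = 7.
  Term '13y^5' has total degree 0+5 = 5.
  Term '8y^5' has total degree 0+5 = 5.
  Term '9xy^5' has total degree 1+5 = 6.
  Term '6x^5y^4' has total degree 5+4 = 9.
The maximum total degree among all terms is 9.

9


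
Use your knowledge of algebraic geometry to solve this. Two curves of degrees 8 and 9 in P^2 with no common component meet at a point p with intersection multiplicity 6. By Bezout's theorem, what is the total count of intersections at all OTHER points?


By Bezout's theorem, the total intersection number is d1 * d2.
Total = 8 * 9 = 72
Intersection multiplicity at p = 6
Remaining intersections = 72 - 6 = 66

66


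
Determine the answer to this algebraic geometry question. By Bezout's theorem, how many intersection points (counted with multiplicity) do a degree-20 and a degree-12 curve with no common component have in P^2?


Bezout's theorem states the intersection count equals the product of degrees.
Intersection count = 20 * 12 = 240

240


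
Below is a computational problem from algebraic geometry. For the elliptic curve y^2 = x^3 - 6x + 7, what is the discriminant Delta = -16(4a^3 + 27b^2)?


Compute each component:
4a^3 = 4*(-6)^3 = 4*(-216) = -864
27b^2 = 27*7^2 = 27*49 = 1323
4a^3 + 27b^2 = -864 + 1323 = 459
Delta = -16*459 = -7344

-7344


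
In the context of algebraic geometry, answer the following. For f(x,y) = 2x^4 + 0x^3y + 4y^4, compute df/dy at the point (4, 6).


df/dy = 0*x^3 + 4*4*y^3
At (4,6): 0*4^3 + 4*4*6^3
= 0 + 3456
= 3456

3456


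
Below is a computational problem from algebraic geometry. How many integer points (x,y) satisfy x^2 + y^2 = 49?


Systematically check integer values of x where x^2 <= 49.
For each valid x, check if 49 - x^2 is a perfect square.
x=0: 49 - 0 = 49, sqrt = 7 (valid)
x=7: 49 - 49 = 0, sqrt = 0 (valid)
Total integer solutions found: 4

4


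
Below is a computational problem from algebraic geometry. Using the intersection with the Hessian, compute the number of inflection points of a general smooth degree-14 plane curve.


For a general smooth plane curve C of degree d, the inflection points are
the intersection of C with its Hessian curve, which has degree 3(d-2).
By Bezout, the total intersection number is d * 3(d-2) = 14 * 36 = 504.
For a general curve every flex is ordinary, so each contributes
multiplicity 1 to C·Hess(C), and the number of distinct inflection
points is 3d(d-2).
Inflection points = 3*14*(14-2) = 3*14*12 = 504

504


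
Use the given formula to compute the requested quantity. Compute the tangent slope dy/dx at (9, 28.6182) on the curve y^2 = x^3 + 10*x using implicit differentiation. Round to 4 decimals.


Using implicit differentiation of y^2 = x^3 + 10*x:
2y * dy/dx = 3x^2 + 10
dy/dx = (3x^2 + 10)/(2y)
Numerator: 3*9^2 + 10 = 253
Denominator: 2*28.6182 = 57.2364
dy/dx = 253/57.2364 = 4.4203

4.4203


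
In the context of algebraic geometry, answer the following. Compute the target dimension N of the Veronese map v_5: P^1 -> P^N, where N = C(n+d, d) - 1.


The Veronese embedding v_d: P^n -> P^N maps each point to all
degree-d monomials in n+1 homogeneous coordinates.
N = C(n+d, d) - 1
N = C(1+5, 5) - 1
N = C(6, 5) - 1
C(6, 5) = 6
N = 6 - 1 = 5

5


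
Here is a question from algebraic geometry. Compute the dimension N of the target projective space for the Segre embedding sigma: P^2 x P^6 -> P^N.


The Segre embedding maps P^m x P^n into P^N via
all products of coordinates from each factor.
N = (m+1)(n+1) - 1
N = (2+1)(6+1) - 1
N = 3*7 - 1
N = 21 - 1 = 20

20


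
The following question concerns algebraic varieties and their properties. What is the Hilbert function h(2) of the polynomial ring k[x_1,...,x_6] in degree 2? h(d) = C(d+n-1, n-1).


The Hilbert function for the polynomial ring in 6 variables is:
h(d) = C(d+n-1, n-1)
h(2) = C(2+6-1, 6-1) = C(7, 5)
= 7! / (5! * 2!)
= 21

21


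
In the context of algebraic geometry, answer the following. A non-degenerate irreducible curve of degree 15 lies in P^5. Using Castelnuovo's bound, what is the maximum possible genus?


Castelnuovo's bound: write d - 1 = m(r-1) + epsilon with 0 <= epsilon < r-1.
d - 1 = 15 - 1 = 14
r - 1 = 5 - 1 = 4
14 = 3*4 + 2, so m = 3, epsilon = 2
pi(d, r) = m(m-1)(r-1)/2 + m*epsilon
= 3*2*4/2 + 3*2
= 24/2 + 6
= 12 + 6 = 18

18


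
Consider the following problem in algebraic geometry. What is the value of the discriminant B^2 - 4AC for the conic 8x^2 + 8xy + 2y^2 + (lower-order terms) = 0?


The discriminant of a conic Ax^2 + Bxy + Cy^2 + ... = 0 is B^2 - 4AC.
B^2 = 8^2 = 64
4AC = 4*8*2 = 64
Discriminant = 64 - 64 = 0

0


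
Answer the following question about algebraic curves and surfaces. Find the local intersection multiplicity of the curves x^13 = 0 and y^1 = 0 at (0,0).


The intersection multiplicity of V(x^a) and V(y^b) at the origin is:
I(O; V(x^13), V(y^1)) = dim_k(k[x,y]/(x^13, y^1))
A basis for k[x,y]/(x^13, y^1) is the set of monomials x^i * y^j
where 0 <= i < 13 and 0 <= j < 1.
The number of such monomials is 13 * 1 = 13

13


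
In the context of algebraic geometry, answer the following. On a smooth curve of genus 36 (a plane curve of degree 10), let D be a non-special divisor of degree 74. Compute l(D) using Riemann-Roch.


First, compute the genus of a smooth plane curve of degree 10:
g = (d-1)(d-2)/2 = (10-1)(10-2)/2 = 36
For a non-special divisor D (i.e., h^1(D) = 0), Riemann-Roch gives:
l(D) = deg(D) - g + 1
Since deg(D) = 74 >= 2g - 1 = 71, D is non-special.
l(D) = 74 - 36 + 1 = 39

39


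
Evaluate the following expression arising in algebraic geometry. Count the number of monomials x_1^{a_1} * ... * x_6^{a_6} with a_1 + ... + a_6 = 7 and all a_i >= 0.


The number of degree-7 monomials in 6 variables is C(d+n-1, n-1).
= C(7+6-1, 6-1) = C(12, 5)
= 792

792


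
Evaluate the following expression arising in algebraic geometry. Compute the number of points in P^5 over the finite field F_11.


P^5(F_11) has (q^(n+1) - 1)/(q - 1) points.
= 11^5 + 11^4 + 11^3 + 11^2 + 11^1 + 11^0
= 161051 + 14641 + 1331 + 121 + 11 + 1
= 177156

177156


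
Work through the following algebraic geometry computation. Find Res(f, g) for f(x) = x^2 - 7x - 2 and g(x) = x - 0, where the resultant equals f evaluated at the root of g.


For Res(f, x - c), we evaluate f at x = c.
f(0) = 0^2 - 7*0 - 2
= 0 + 0 - 2
= 0 - 2 = -2
Res(f, g) = -2

-2


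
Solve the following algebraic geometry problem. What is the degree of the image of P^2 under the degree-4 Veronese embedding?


The Veronese variety v_4(P^2) has degree d^r.
d^r = 4^2 = 16

16


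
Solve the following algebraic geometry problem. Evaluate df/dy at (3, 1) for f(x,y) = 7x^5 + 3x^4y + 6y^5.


df/dy = 3*x^4 + 5*6*y^4
At (3,1): 3*3^4 + 5*6*1^4
= 243 + 30
= 273

273


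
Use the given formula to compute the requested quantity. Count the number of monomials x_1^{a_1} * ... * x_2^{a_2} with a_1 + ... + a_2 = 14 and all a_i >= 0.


The number of degree-14 monomials in 2 variables is C(d+n-1, n-1).
= C(14+2-1, 2-1) = C(15, 1)
= 15

15


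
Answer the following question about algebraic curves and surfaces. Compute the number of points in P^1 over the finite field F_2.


P^1(F_2) has (q^(n+1) - 1)/(q - 1) points.
= 2^1 + 2^0
= 2 + 1
= 3

3


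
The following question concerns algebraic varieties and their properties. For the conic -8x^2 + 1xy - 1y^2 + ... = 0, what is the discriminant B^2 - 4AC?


The discriminant of a conic Ax^2 + Bxy + Cy^2 + ... = 0 is B^2 - 4AC.
B^2 = 1^2 = 1
4AC = 4*(-8)*(-1) = 32
Discriminant = 1 - 32 = -31

-31


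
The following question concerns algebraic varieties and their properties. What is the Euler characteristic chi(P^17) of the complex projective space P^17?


The complex projective space P^17 has one cell in each even real dimension 0, 2, ..., 34.
The cohomology groups are H^{2k}(P^17) = Z for k = 0,...,17, and 0 otherwise.
Euler characteristic = sum of Betti numbers = 1 per even-dimensional cohomology group.
chi(P^17) = 17 + 1 = 18

18


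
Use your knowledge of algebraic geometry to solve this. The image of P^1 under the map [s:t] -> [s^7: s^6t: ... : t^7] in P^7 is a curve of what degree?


The rational normal curve in P^7 is the image of P^1 under the 7-uple Veronese.
A general hyperplane in P^7 pulls back to a degree-7 form on P^1, which has 7 zeros,
so the curve meets a general hyperplane in 7 points. Degree = 7.

7


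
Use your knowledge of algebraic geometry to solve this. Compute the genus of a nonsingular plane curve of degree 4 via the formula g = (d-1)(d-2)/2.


Using the genus formula for smooth plane curves:
g = (d-1)(d-2)/2
g = (4-1)(4-2)/2
g = 3*2/2
g = 6/2 = 3

3


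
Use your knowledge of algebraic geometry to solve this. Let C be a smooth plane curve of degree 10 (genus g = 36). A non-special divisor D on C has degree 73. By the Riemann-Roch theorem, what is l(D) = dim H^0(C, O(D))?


First, compute the genus of a smooth plane curve of degree 10:
g = (d-1)(d-2)/2 = (10-1)(10-2)/2 = 36
For a non-special divisor D (i.e., h^1(D) = 0), Riemann-Roch gives:
l(D) = deg(D) - g + 1
Since deg(D) = 73 >= 2g - 1 = 71, D is non-special.
l(D) = 73 - 36 + 1 = 38

38


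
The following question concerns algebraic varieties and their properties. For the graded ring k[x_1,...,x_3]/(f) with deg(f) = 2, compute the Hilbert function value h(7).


For R = k[x_1,...,x_n]/(f) with f homogeneous of degree e:
The Hilbert series is (1 - t^e)/(1 - t)^n.
So h(d) = C(d+n-1, n-1) - C(d-e+n-1, n-1) for d >= e.
With n=3, e=2, d=7:
C(7+3-1, 3-1) = C(9, 2) = 36
C(7-2+3-1, 3-1) = C(7, 2) = 21
h(7) = 36 - 21 = 15

15


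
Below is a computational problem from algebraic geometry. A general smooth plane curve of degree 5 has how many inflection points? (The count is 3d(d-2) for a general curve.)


For a general smooth plane curve C of degree d, the inflection points are
the intersection of C with its Hessian curve, which has degree 3(d-2).
By Bezout, the total intersection number is d * 3(d-2) = 5 * 9 = 45.
For a general curve every flex is ordinary, so each contributes
multiplicity 1 to C·Hess(C), and the number of distinct inflection
points is 3d(d-2).
Inflection points = 3*5*(5-2) = 3*5*3 = 45

45


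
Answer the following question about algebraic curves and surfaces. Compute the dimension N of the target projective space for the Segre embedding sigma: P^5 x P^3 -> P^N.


The Segre embedding maps P^m x P^n into P^N via
all products of coordinates from each factor.
N = (m+1)(n+1) - 1
N = (5+1)(3+1) - 1
N = 6*4 - 1
N = 24 - 1 = 23

23


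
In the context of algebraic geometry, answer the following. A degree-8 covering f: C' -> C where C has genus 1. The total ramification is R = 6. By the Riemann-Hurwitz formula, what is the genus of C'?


Riemann-Hurwitz formula: 2g' - 2 = d(2g - 2) + R
Given: d = 8, g = 1, R = 6
2g' - 2 = 8*(2*1 - 2) + 6
2g' - 2 = 8*0 + 6
2g' - 2 = 0 + 6 = 6
2g' = 8
g' = 4

4


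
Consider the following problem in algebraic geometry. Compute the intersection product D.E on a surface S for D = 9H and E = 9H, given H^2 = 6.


Using bilinearity of the intersection pairing on a surface S:
(aH).(bH) = ab * (H.H)
We have H^2 = 6.
D.E = (9H).(9H) = 9*9*6
= 81*6
= 486

486


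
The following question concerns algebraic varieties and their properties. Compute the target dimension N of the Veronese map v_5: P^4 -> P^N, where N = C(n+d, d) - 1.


The Veronese embedding v_d: P^n -> P^N maps each point to all
degree-d monomials in n+1 homogeneous coordinates.
N = C(n+d, d) - 1
N = C(4+5, 5) - 1
N = C(9, 5) - 1
C(9, 5) = 126
N = 126 - 1 = 125

125


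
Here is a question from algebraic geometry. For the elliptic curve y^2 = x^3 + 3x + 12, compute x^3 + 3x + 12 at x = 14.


Compute x^3 + 3x + 12 at x = 14:
x^3 = 14^3 = 2744
3*x = 3*14 = 42
Sum: 2744 + 42 + 12 = 2798

2798


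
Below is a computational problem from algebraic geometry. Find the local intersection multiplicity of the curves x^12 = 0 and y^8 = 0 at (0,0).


The intersection multiplicity of V(x^a) and V(y^b) at the origin is:
I(O; V(x^12), V(y^8)) = dim_k(k[x,y]/(x^12, y^8))
A basis for k[x,y]/(x^12, y^8) is the set of monomials x^i * y^j
where 0 <= i < 12 and 0 <= j < 8.
The number of such monomials is 12 * 8 = 96

96


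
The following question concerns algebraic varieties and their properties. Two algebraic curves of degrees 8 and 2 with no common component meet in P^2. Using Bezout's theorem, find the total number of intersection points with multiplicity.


Bezout's theorem states the intersection count equals the product of degrees.
Intersection count = 8 * 2 = 16

16


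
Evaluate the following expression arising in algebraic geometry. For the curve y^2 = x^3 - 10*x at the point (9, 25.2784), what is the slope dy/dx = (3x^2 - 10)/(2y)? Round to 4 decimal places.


Using implicit differentiation of y^2 = x^3 - 10*x:
2y * dy/dx = 3x^2 - 10
dy/dx = (3x^2 - 10)/(2y)
Numerator: 3*9^2 - 10 = 233
Denominator: 2*25.2784 = 50.5568
dy/dx = 233/50.5568 = 4.6087

4.6087


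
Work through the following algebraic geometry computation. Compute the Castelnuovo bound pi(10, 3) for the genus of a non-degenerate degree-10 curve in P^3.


Castelnuovo's bound: write d - 1 = m(r-1) + epsilon with 0 <= epsilon < r-1.
d - 1 = 10 - 1 = 9
r - 1 = 3 - 1 = 2
9 = 4*2 + 1, so m = 4, epsilon = 1
pi(d, r) = m(m-1)(r-1)/2 + m*epsilon
= 4*3*2/2 + 4*1
= 24/2 + 4
= 12 + 4 = 16

16


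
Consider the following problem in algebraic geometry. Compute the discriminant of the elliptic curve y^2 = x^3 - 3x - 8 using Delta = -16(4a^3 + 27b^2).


Compute each component:
4a^3 = 4*(-3)^3 = 4*(-27) = -108
27b^2 = 27*(-8)^2 = 27*64 = 1728
4a^3 + 27b^2 = -108 + 1728 = 1620
Delta = -16*1620 = -25920

-25920


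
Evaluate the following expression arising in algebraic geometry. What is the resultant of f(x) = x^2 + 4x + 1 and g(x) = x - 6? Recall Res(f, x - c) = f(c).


For Res(f, x - c), we evaluate f at x = c.
f(6) = 6^2 + 4*6 + 1
= 36 + 24 + 1
= 60 + 1 = 61
Res(f, g) = 61

61


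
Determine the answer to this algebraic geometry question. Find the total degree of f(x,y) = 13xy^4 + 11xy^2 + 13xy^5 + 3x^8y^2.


Examine each term for its total degree (sum of exponents).
  Term '13xy^4' has total degree 1+4 = 5.
  Term '11xy^2' has total degree 1+2 = 3.
  Term '13xy^5' has total degree 1+5 = 6.
  Term '3x^8y^2' has total degree 8+2 = 10.
The maximum total degree among all terms is 10.

10


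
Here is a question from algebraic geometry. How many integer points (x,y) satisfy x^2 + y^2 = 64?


Systematically check integer values of x where x^2 <= 64.
For each valid x, check if 64 - x^2 is a perfect square.
x=0: 64 - 0 = 64, sqrt = 8 (valid)
x=8: 64 - 64 = 0, sqrt = 0 (valid)
Total integer solutions found: 4

4


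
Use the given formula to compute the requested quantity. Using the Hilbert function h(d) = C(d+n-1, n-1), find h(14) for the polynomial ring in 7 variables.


The Hilbert function for the polynomial ring in 7 variables is:
h(d) = C(d+n-1, n-1)
h(14) = C(14+7-1, 7-1) = C(20, 6)
= 20! / (6! * 14!)
= 38760

38760


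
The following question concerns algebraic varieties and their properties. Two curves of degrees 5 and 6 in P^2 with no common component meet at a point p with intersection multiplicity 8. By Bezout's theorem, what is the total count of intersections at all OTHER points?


By Bezout's theorem, the total intersection number is d1 * d2.
Total = 5 * 6 = 30
Intersection multiplicity at p = 8
Remaining intersections = 30 - 8 = 22

22


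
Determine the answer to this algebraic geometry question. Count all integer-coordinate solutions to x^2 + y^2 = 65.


Systematically check integer values of x where x^2 <= 65.
For each valid x, check if 65 - x^2 is a perfect square.
x=1: 65 - 1 = 64, sqrt = 8 (valid)
x=4: 65 - 16 = 49, sqrt = 7 (valid)
x=7: 65 - 49 = 16, sqrt = 4 (valid)
x=8: 65 - 64 = 1, sqrt = 1 (valid)
Total integer solutions found: 16

16


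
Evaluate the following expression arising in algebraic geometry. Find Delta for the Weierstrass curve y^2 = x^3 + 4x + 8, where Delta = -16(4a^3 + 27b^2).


Compute each component:
4a^3 = 4*4^3 = 4*64 = 256
27b^2 = 27*8^2 = 27*64 = 1728
4a^3 + 27b^2 = 256 + 1728 = 1984
Delta = -16*1984 = -31744

-31744


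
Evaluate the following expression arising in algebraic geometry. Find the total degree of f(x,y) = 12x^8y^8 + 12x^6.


Examine each term for its total degree (sum of exponents).
  Term '12x^8y^8' has total degree 8+8 = 16.
  Term '12x^6' has total degree 6+0 = 6.
The maximum total degree among all terms is 16.

16


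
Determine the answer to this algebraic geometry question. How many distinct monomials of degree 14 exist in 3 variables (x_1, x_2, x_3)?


The number of degree-14 monomials in 3 variables is C(d+n-1, n-1).
= C(14+3-1, 3-1) = C(16, 2)
= 120

120


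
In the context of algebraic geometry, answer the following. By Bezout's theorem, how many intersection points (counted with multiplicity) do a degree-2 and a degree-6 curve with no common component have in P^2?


Bezout's theorem states the intersection count equals the product of degrees.
Intersection count = 2 * 6 = 12

12


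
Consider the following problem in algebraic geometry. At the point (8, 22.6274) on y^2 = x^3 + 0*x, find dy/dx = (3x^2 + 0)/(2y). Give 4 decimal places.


Using implicit differentiation of y^2 = x^3 + 0*x:
2y * dy/dx = 3x^2 + 0
dy/dx = (3x^2 + 0)/(2y)
Numerator: 3*8^2 + 0 = 192
Denominator: 2*22.6274 = 45.2548
dy/dx = 192/45.2548 = 4.2426

4.2426


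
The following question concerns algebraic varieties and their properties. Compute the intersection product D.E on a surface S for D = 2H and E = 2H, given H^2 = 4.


Using bilinearity of the intersection pairing on a surface S:
(aH).(bH) = ab * (H.H)
We have H^2 = 4.
D.E = (2H).(2H) = 2*2*4
= 4*4
= 16

16


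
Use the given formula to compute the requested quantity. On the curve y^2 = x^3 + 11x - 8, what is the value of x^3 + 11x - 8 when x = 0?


Compute x^3 + 11x - 8 at x = 0:
x^3 = 0^3 = 0
11*x = 11*0 = 0
Sum: 0 + 0 - 8 = -8

-8


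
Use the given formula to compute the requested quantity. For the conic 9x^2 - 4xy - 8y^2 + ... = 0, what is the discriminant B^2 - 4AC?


The discriminant of a conic Ax^2 + Bxy + Cy^2 + ... = 0 is B^2 - 4AC.
B^2 = (-4)^2 = 16
4AC = 4*9*(-8) = -288
Discriminant = 16 + 288 = 304

304


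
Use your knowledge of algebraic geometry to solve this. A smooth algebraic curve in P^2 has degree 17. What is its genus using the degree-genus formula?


Using the genus formula for smooth plane curves:
g = (d-1)(d-2)/2
g = (17-1)(17-2)/2
g = 16*15/2
g = 240/2 = 120

120


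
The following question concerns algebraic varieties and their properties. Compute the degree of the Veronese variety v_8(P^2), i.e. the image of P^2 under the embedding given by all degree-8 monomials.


The Veronese variety v_8(P^2) has degree d^r.
d^r = 8^2 = 64

64


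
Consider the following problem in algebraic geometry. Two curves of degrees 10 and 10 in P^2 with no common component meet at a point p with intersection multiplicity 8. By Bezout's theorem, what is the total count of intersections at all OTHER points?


By Bezout's theorem, the total intersection number is d1 * d2.
Total = 10 * 10 = 100
Intersection multiplicity at p = 8
Remaining intersections = 100 - 8 = 92

92


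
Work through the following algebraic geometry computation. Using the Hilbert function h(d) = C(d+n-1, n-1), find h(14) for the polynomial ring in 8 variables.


The Hilbert function for the polynomial ring in 8 variables is:
h(d) = C(d+n-1, n-1)
h(14) = C(14+8-1, 8-1) = C(21, 7)
= 21! / (7! * 14!)
= 116280

116280


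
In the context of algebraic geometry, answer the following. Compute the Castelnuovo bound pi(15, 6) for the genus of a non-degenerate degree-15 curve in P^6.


Castelnuovo's bound: write d - 1 = m(r-1) + epsilon with 0 <= epsilon < r-1.
d - 1 = 15 - 1 = 14
r - 1 = 6 - 1 = 5
14 = 2*5 + 4, so m = 2, epsilon = 4
pi(d, r) = m(m-1)(r-1)/2 + m*epsilon
= 2*1*5/2 + 2*4
= 10/2 + 8
= 5 + 8 = 13

13


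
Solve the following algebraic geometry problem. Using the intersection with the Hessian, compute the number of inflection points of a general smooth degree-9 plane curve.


For a general smooth plane curve C of degree d, the inflection points are
the intersection of C with its Hessian curve, which has degree 3(d-2).
By Bezout, the total intersection number is d * 3(d-2) = 9 * 21 = 189.
For a general curve every flex is ordinary, so each contributes
multiplicity 1 to C·Hess(C), and the number of distinct inflection
points is 3d(d-2).
Inflection points = 3*9*(9-2) = 3*9*7 = 189

189


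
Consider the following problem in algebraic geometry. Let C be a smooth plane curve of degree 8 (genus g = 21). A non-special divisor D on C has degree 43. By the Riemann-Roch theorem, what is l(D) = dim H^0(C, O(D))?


First, compute the genus of a smooth plane curve of degree 8:
g = (d-1)(d-2)/2 = (8-1)(8-2)/2 = 21
For a non-special divisor D (i.e., h^1(D) = 0), Riemann-Roch gives:
l(D) = deg(D) - g + 1
Since deg(D) = 43 >= 2g - 1 = 41, D is non-special.
l(D) = 43 - 21 + 1 = 23

23


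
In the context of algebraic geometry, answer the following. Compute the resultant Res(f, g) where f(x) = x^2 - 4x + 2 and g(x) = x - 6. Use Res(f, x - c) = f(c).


For Res(f, x - c), we evaluate f at x = c.
f(6) = 6^2 - 4*6 + 2
= 36 - 24 + 2
= 12 + 2 = 14
Res(f, g) = 14

14


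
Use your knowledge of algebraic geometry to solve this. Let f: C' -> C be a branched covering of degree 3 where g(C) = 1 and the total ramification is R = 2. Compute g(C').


Riemann-Hurwitz formula: 2g' - 2 = d(2g - 2) + R
Given: d = 3, g = 1, R = 2
2g' - 2 = 3*(2*1 - 2) + 2
2g' - 2 = 3*0 + 2
2g' - 2 = 0 + 2 = 2
2g' = 4
g' = 2

2


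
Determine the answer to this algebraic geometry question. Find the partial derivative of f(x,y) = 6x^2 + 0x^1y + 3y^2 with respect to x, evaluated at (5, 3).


df/dx = 2*6*x^1 + 1*0*x^0*y
At (5,3): 2*6*5^1 + 1*0*5^0*3
= 60 + 0
= 60

60


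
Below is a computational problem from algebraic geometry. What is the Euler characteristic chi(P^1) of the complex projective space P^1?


The complex projective space P^1 has one cell in each even real dimension 0, 2, ..., 2.
The cohomology groups are H^{2k}(P^1) = Z for k = 0,...,1, and 0 otherwise.
Euler characteristic = sum of Betti numbers = 1 per even-dimensional cohomology group.
chi(P^1) = 1 + 1 = 2

2


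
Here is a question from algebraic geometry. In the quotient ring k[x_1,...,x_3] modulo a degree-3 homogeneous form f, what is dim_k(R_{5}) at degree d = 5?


For R = k[x_1,...,x_n]/(f) with f homogeneous of degree e:
The Hilbert series is (1 - t^e)/(1 - t)^n.
So h(d) = C(d+n-1, n-1) - C(d-e+n-1, n-1) for d >= e.
With n=3, e=3, d=5:
C(5+3-1, 3-1) = C(7, 2) = 21
C(5-3+3-1, 3-1) = C(4, 2) = 6
h(5) = 21 - 6 = 15

15


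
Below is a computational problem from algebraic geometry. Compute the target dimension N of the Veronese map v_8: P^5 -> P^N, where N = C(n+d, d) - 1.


The Veronese embedding v_d: P^n -> P^N maps each point to all
degree-d monomials in n+1 homogeneous coordinates.
N = C(n+d, d) - 1
N = C(5+8, 8) - 1
N = C(13, 8) - 1
C(13, 8) = 1287
N = 1287 - 1 = 1286

1286


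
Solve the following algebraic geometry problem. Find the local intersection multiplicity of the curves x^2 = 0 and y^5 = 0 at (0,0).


The intersection multiplicity of V(x^a) and V(y^b) at the origin is:
I(O; V(x^2), V(y^5)) = dim_k(k[x,y]/(x^2, y^5))
A basis for k[x,y]/(x^2, y^5) is the set of monomials x^i * y^j
where 0 <= i < 2 and 0 <= j < 5.
The number of such monomials is 2 * 5 = 10

10


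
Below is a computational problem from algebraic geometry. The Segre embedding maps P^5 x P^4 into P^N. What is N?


The Segre embedding maps P^m x P^n into P^N via
all products of coordinates from each factor.
N = (m+1)(n+1) - 1
N = (5+1)(4+1) - 1
N = 6*5 - 1
N = 30 - 1 = 29

29


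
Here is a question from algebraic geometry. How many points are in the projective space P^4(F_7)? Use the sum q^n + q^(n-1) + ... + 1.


P^4(F_7) has (q^(n+1) - 1)/(q - 1) points.
= 7^4 + 7^3 + 7^2 + 7^1 + 7^0
= 2401 + 343 + 49 + 7 + 1
= 2801

2801


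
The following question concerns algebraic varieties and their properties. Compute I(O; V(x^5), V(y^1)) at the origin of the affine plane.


The intersection multiplicity of V(x^a) and V(y^b) at the origin is:
I(O; V(x^5), V(y^1)) = dim_k(k[x,y]/(x^5, y^1))
A basis for k[x,y]/(x^5, y^1) is the set of monomials x^i * y^j
where 0 <= i < 5 and 0 <= j < 1.
The number of such monomials is 5 * 1 = 5

5


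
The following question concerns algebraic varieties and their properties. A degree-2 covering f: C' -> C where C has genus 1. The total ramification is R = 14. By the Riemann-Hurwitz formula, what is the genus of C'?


Riemann-Hurwitz formula: 2g' - 2 = d(2g - 2) + R
Given: d = 2, g = 1, R = 14
2g' - 2 = 2*(2*1 - 2) + 14
2g' - 2 = 2*0 + 14
2g' - 2 = 0 + 14 = 14
2g' = 16
g' = 8

8


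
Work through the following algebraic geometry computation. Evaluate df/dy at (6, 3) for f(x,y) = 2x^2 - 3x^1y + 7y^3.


df/dy = (-3)*x^1 + 3*7*y^2
At (6,3): (-3)*6^1 + 3*7*3^2
= -18 + 189
= 171

171
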